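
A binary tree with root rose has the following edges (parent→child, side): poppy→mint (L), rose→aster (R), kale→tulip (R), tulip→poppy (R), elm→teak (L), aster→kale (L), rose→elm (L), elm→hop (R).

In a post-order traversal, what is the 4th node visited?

Post-order visits the left subtree, then the right subtree, then the node.
At rose: go left to elm.
  At elm: go left to teak.
    teak is a leaf — visit teak.
  At elm: go right to hop.
    hop is a leaf — visit hop.
  Visit elm.
At rose: go right to aster.
  At aster: go left to kale.
    At kale: no left child.
    At kale: go right to tulip.
      At tulip: no left child.
      At tulip: go right to poppy.
        At poppy: go left to mint.
          mint is a leaf — visit mint.
        At poppy: no right child.
        Visit poppy.
      Visit tulip.
    Visit kale.
  At aster: no right child.
  Visit aster.
Visit rose.
Full post-order sequence: teak, hop, elm, mint, poppy, tulip, kale, aster, rose.

mint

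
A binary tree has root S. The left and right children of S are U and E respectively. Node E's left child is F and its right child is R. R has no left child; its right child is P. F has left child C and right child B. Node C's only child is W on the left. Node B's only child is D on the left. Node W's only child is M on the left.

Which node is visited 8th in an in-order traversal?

In-order visits the left subtree, then the node, then the right subtree.
At S: go left to U.
  U is a leaf — visit U.
Visit S.
At S: go right to E.
  At E: go left to F.
    At F: go left to C.
      At C: go left to W.
        At W: go left to M.
          M is a leaf — visit M.
        Visit W.
        At W: no right child.
      Visit C.
      At C: no right child.
    Visit F.
    At F: go right to B.
      At B: go left to D.
        D is a leaf — visit D.
      Visit B.
      At B: no right child.
  Visit E.
  At E: go right to R.
    At R: no left child.
    Visit R.
    At R: go right to P.
      P is a leaf — visit P.
Full in-order sequence: U, S, M, W, C, F, D, B, E, R, P.

B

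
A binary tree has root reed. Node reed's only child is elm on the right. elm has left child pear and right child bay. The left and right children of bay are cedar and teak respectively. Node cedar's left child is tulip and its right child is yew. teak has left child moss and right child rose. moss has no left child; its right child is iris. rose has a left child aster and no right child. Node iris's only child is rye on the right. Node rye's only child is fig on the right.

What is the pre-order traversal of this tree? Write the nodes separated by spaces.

reed elm pear bay cedar tulip yew teak moss iris rye fig rose aster

Pre-order visits the node, then its left subtree, then its right subtree.
Visit reed.
At reed: no left child.
At reed: go right to elm.
  Visit elm.
  At elm: go left to pear.
    pear is a leaf — visit pear.
  At elm: go right to bay.
    Visit bay.
    At bay: go left to cedar.
      Visit cedar.
      At cedar: go left to tulip.
        tulip is a leaf — visit tulip.
      At cedar: go right to yew.
        yew is a leaf — visit yew.
    At bay: go right to teak.
      Visit teak.
      At teak: go left to moss.
        Visit moss.
        At moss: no left child.
        At moss: go right to iris.
          Visit iris.
          At iris: no left child.
          At iris: go right to rye.
            Visit rye.
            At rye: no left child.
            At rye: go right to fig.
              fig is a leaf — visit fig.
      At teak: go right to rose.
        Visit rose.
        At rose: go left to aster.
          aster is a leaf — visit aster.
        At rose: no right child.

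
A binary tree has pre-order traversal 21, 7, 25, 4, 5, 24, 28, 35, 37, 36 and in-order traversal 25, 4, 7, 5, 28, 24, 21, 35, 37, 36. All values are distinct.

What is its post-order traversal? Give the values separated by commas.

The first element of pre-order is the root; it splits in-order into left and right subtrees.
Root 21: left subtree has 6 nodes {25, 4, 7, 5, 28, 24}, right has 3 {35, 37, 36}.
  Root 7: left subtree has 2 nodes {25, 4}, right has 3 {5, 28, 24}.
    Root 25: left subtree has 0 nodes { }, right has 1 {4}.
    Root 5: left subtree has 0 nodes { }, right has 2 {28, 24}.
      Root 24: left subtree has 1 node {28}, right has 0 { }.
  Root 35: left subtree has 0 nodes { }, right has 2 {37, 36}.
    Root 37: left subtree has 0 nodes { }, right has 1 {36}.

4, 25, 28, 24, 5, 7, 36, 37, 35, 21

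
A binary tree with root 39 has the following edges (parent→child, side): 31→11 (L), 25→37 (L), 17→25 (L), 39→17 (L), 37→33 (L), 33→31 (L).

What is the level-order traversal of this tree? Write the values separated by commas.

39, 17, 25, 37, 33, 31, 11

Level-order visits nodes level by level from the root, left to right within each level.
Level 0: 39
Level 1: 17
Level 2: 25
Level 3: 37
Level 4: 33
Level 5: 31
Level 6: 11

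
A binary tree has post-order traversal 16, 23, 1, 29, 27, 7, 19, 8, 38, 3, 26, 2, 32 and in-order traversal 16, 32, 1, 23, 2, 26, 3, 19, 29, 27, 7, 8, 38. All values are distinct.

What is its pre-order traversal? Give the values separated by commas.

The last element of post-order is the root; it splits in-order into left and right subtrees.
Root 32: left subtree has 1 node {16}, right has 11 {1, 23, 2, 26, 3, 19, 29, 27, 7, 8, 38}.
  Root 2: left subtree has 2 nodes {1, 23}, right has 8 {26, 3, 19, 29, 27, 7, 8, 38}.
    Root 1: left subtree has 0 nodes { }, right has 1 {23}.
    Root 26: left subtree has 0 nodes { }, right has 7 {3, 19, 29, 27, 7, 8, 38}.
      Root 3: left subtree has 0 nodes { }, right has 6 {19, 29, 27, 7, 8, 38}.
        Root 38: left subtree has 5 nodes {19, 29, 27, 7, 8}, right has 0 { }.
          Root 8: left subtree has 4 nodes {19, 29, 27, 7}, right has 0 { }.
            Root 19: left subtree has 0 nodes { }, right has 3 {29, 27, 7}.
              Root 7: left subtree has 2 nodes {29, 27}, right has 0 { }.
                Root 27: left subtree has 1 node {29}, right has 0 { }.

32, 16, 2, 1, 23, 26, 3, 38, 8, 19, 7, 27, 29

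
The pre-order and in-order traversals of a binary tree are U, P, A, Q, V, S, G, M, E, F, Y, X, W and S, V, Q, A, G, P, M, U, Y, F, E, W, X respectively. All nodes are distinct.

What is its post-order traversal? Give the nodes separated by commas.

The first element of pre-order is the root; it splits in-order into left and right subtrees.
Root U: left subtree has 7 nodes {S, V, Q, A, G, P, M}, right has 5 {Y, F, E, W, X}.
  Root P: left subtree has 5 nodes {S, V, Q, A, G}, right has 1 {M}.
    Root A: left subtree has 3 nodes {S, V, Q}, right has 1 {G}.
      Root Q: left subtree has 2 nodes {S, V}, right has 0 { }.
        Root V: left subtree has 1 node {S}, right has 0 { }.
  Root E: left subtree has 2 nodes {Y, F}, right has 2 {W, X}.
    Root F: left subtree has 1 node {Y}, right has 0 { }.
    Root X: left subtree has 1 node {W}, right has 0 { }.

S, V, Q, G, A, M, P, Y, F, W, X, E, U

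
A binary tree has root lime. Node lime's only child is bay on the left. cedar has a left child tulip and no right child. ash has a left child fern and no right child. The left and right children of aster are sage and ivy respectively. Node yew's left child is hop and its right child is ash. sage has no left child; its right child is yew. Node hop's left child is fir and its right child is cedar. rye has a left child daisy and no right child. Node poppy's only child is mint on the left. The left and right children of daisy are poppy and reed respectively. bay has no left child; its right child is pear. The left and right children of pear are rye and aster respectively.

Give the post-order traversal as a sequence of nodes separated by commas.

Post-order visits the left subtree, then the right subtree, then the node.
At lime: go left to bay.
  At bay: no left child.
  At bay: go right to pear.
    At pear: go left to rye.
      At rye: go left to daisy.
        At daisy: go left to poppy.
          At poppy: go left to mint.
            mint is a leaf — visit mint.
          At poppy: no right child.
          Visit poppy.
        At daisy: go right to reed.
          reed is a leaf — visit reed.
        Visit daisy.
      At rye: no right child.
      Visit rye.
    At pear: go right to aster.
      At aster: go left to sage.
        At sage: no left child.
        At sage: go right to yew.
          At yew: go left to hop.
            At hop: go left to fir.
              fir is a leaf — visit fir.
            At hop: go right to cedar.
              At cedar: go left to tulip.
                tulip is a leaf — visit tulip.
              At cedar: no right child.
              Visit cedar.
            Visit hop.
          At yew: go right to ash.
            At ash: go left to fern.
              fern is a leaf — visit fern.
            At ash: no right child.
            Visit ash.
          Visit yew.
        Visit sage.
      At aster: go right to ivy.
        ivy is a leaf — visit ivy.
      Visit aster.
    Visit pear.
  Visit bay.
At lime: no right child.
Visit lime.

mint, poppy, reed, daisy, rye, fir, tulip, cedar, hop, fern, ash, yew, sage, ivy, aster, pear, bay, lime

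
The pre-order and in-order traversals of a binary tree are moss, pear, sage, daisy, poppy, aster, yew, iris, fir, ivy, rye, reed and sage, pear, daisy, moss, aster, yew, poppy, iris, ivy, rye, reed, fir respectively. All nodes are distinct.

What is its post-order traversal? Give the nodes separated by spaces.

sage daisy pear yew aster reed rye ivy fir iris poppy moss

The first element of pre-order is the root; it splits in-order into left and right subtrees.
Root moss: left subtree has 3 nodes {sage, pear, daisy}, right has 8 {aster, yew, poppy, iris, ivy, rye, reed, fir}.
  Root pear: left subtree has 1 node {sage}, right has 1 {daisy}.
  Root poppy: left subtree has 2 nodes {aster, yew}, right has 5 {iris, ivy, rye, reed, fir}.
    Root aster: left subtree has 0 nodes { }, right has 1 {yew}.
    Root iris: left subtree has 0 nodes { }, right has 4 {ivy, rye, reed, fir}.
      Root fir: left subtree has 3 nodes {ivy, rye, reed}, right has 0 { }.
        Root ivy: left subtree has 0 nodes { }, right has 2 {rye, reed}.
          Root rye: left subtree has 0 nodes { }, right has 1 {reed}.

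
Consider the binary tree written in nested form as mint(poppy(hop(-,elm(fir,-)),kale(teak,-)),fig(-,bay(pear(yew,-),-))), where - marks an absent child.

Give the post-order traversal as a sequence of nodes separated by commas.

Post-order visits the left subtree, then the right subtree, then the node.
At mint: go left to poppy.
  At poppy: go left to hop.
    At hop: no left child.
    At hop: go right to elm.
      At elm: go left to fir.
        fir is a leaf — visit fir.
      At elm: no right child.
      Visit elm.
    Visit hop.
  At poppy: go right to kale.
    At kale: go left to teak.
      teak is a leaf — visit teak.
    At kale: no right child.
    Visit kale.
  Visit poppy.
At mint: go right to fig.
  At fig: no left child.
  At fig: go right to bay.
    At bay: go left to pear.
      At pear: go left to yew.
        yew is a leaf — visit yew.
      At pear: no right child.
      Visit pear.
    At bay: no right child.
    Visit bay.
  Visit fig.
Visit mint.

fir, elm, hop, teak, kale, poppy, yew, pear, bay, fig, mint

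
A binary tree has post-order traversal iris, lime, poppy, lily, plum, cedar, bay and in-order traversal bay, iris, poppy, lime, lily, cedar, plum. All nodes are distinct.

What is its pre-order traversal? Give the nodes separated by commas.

The last element of post-order is the root; it splits in-order into left and right subtrees.
Root bay: left subtree has 0 nodes { }, right has 6 {iris, poppy, lime, lily, cedar, plum}.
  Root cedar: left subtree has 4 nodes {iris, poppy, lime, lily}, right has 1 {plum}.
    Root lily: left subtree has 3 nodes {iris, poppy, lime}, right has 0 { }.
      Root poppy: left subtree has 1 node {iris}, right has 1 {lime}.

bay, cedar, lily, poppy, iris, lime, plum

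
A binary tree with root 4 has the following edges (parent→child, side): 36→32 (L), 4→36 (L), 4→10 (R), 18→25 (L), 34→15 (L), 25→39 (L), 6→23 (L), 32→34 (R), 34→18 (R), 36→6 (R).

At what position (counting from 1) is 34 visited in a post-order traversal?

5

Post-order visits the left subtree, then the right subtree, then the node.
At 4: go left to 36.
  At 36: go left to 32.
    At 32: no left child.
    At 32: go right to 34.
      At 34: go left to 15.
        15 is a leaf — visit 15.
      At 34: go right to 18.
        At 18: go left to 25.
          At 25: go left to 39.
            39 is a leaf — visit 39.
          At 25: no right child.
          Visit 25.
        At 18: no right child.
        Visit 18.
      Visit 34.
    Visit 32.
  At 36: go right to 6.
    At 6: go left to 23.
      23 is a leaf — visit 23.
    At 6: no right child.
    Visit 6.
  Visit 36.
At 4: go right to 10.
  10 is a leaf — visit 10.
Visit 4.
Full post-order sequence: 15, 39, 25, 18, 34, 32, 23, 6, 36, 10, 4.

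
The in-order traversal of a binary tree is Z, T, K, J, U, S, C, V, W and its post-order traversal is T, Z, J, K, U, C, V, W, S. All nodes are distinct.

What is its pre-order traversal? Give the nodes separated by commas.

The last element of post-order is the root; it splits in-order into left and right subtrees.
Root S: left subtree has 5 nodes {Z, T, K, J, U}, right has 3 {C, V, W}.
  Root U: left subtree has 4 nodes {Z, T, K, J}, right has 0 { }.
    Root K: left subtree has 2 nodes {Z, T}, right has 1 {J}.
      Root Z: left subtree has 0 nodes { }, right has 1 {T}.
  Root W: left subtree has 2 nodes {C, V}, right has 0 { }.
    Root V: left subtree has 1 node {C}, right has 0 { }.

S, U, K, Z, T, J, W, V, C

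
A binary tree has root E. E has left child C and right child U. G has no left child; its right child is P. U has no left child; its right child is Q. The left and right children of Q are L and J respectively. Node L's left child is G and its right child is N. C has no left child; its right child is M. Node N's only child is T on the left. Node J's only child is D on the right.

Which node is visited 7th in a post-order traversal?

Post-order visits the left subtree, then the right subtree, then the node.
At E: go left to C.
  At C: no left child.
  At C: go right to M.
    M is a leaf — visit M.
  Visit C.
At E: go right to U.
  At U: no left child.
  At U: go right to Q.
    At Q: go left to L.
      At L: go left to G.
        At G: no left child.
        At G: go right to P.
          P is a leaf — visit P.
        Visit G.
      At L: go right to N.
        At N: go left to T.
          T is a leaf — visit T.
        At N: no right child.
        Visit N.
      Visit L.
    At Q: go right to J.
      At J: no left child.
      At J: go right to D.
        D is a leaf — visit D.
      Visit J.
    Visit Q.
  Visit U.
Visit E.
Full post-order sequence: M, C, P, G, T, N, L, D, J, Q, U, E.

L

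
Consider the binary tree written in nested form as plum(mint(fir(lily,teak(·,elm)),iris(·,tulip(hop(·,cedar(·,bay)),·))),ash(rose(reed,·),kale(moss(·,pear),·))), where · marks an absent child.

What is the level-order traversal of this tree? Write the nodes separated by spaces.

plum mint ash fir iris rose kale lily teak tulip reed moss elm hop pear cedar bay

Level-order visits nodes level by level from the root, left to right within each level.
Level 0: plum
Level 1: mint, ash
Level 2: fir, iris, rose, kale
Level 3: lily, teak, tulip, reed, moss
Level 4: elm, hop, pear
Level 5: cedar
Level 6: bay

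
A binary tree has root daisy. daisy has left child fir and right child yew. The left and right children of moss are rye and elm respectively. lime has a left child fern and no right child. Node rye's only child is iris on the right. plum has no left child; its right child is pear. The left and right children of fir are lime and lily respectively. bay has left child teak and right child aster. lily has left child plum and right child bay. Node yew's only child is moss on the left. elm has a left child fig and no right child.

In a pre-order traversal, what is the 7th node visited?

pear

Pre-order visits the node, then its left subtree, then its right subtree.
Visit daisy.
At daisy: go left to fir.
  Visit fir.
  At fir: go left to lime.
    Visit lime.
    At lime: go left to fern.
      fern is a leaf — visit fern.
    At lime: no right child.
  At fir: go right to lily.
    Visit lily.
    At lily: go left to plum.
      Visit plum.
      At plum: no left child.
      At plum: go right to pear.
        pear is a leaf — visit pear.
    At lily: go right to bay.
      Visit bay.
      At bay: go left to teak.
        teak is a leaf — visit teak.
      At bay: go right to aster.
        aster is a leaf — visit aster.
At daisy: go right to yew.
  Visit yew.
  At yew: go left to moss.
    Visit moss.
    At moss: go left to rye.
      Visit rye.
      At rye: no left child.
      At rye: go right to iris.
        iris is a leaf — visit iris.
    At moss: go right to elm.
      Visit elm.
      At elm: go left to fig.
        fig is a leaf — visit fig.
      At elm: no right child.
  At yew: no right child.
Full pre-order sequence: daisy, fir, lime, fern, lily, plum, pear, bay, teak, aster, yew, moss, rye, iris, elm, fig.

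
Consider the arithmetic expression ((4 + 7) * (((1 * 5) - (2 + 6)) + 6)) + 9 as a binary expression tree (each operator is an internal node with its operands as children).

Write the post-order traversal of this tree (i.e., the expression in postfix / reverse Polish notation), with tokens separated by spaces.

Post-order on an expression tree gives postfix notation: for each operator, emit left operand, right operand, then the operator.

4 7 + 1 5 * 2 6 + - 6 + * 9 +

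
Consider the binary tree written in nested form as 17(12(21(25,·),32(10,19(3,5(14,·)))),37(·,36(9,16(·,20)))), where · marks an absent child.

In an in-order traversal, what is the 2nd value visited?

21

In-order visits the left subtree, then the node, then the right subtree.
At 17: go left to 12.
  At 12: go left to 21.
    At 21: go left to 25.
      25 is a leaf — visit 25.
    Visit 21.
    At 21: no right child.
  Visit 12.
  At 12: go right to 32.
    At 32: go left to 10.
      10 is a leaf — visit 10.
    Visit 32.
    At 32: go right to 19.
      At 19: go left to 3.
        3 is a leaf — visit 3.
      Visit 19.
      At 19: go right to 5.
        At 5: go left to 14.
          14 is a leaf — visit 14.
        Visit 5.
        At 5: no right child.
Visit 17.
At 17: go right to 37.
  At 37: no left child.
  Visit 37.
  At 37: go right to 36.
    At 36: go left to 9.
      9 is a leaf — visit 9.
    Visit 36.
    At 36: go right to 16.
      At 16: no left child.
      Visit 16.
      At 16: go right to 20.
        20 is a leaf — visit 20.
Full in-order sequence: 25, 21, 12, 10, 32, 3, 19, 14, 5, 17, 37, 9, 36, 16, 20.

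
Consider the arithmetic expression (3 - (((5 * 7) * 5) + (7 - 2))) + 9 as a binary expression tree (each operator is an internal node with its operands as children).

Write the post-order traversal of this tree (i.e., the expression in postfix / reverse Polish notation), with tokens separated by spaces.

Post-order on an expression tree gives postfix notation: for each operator, emit left operand, right operand, then the operator.

3 5 7 * 5 * 7 2 - + - 9 +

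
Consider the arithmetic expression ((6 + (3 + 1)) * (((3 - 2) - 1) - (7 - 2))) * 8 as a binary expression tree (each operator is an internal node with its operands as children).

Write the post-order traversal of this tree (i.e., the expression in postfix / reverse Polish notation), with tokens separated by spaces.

6 3 1 + + 3 2 - 1 - 7 2 - - * 8 *

Post-order on an expression tree gives postfix notation: for each operator, emit left operand, right operand, then the operator.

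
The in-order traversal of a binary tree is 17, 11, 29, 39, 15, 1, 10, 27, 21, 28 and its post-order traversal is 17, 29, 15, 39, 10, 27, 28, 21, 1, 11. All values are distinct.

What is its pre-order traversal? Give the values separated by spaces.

The last element of post-order is the root; it splits in-order into left and right subtrees.
Root 11: left subtree has 1 node {17}, right has 8 {29, 39, 15, 1, 10, 27, 21, 28}.
  Root 1: left subtree has 3 nodes {29, 39, 15}, right has 4 {10, 27, 21, 28}.
    Root 39: left subtree has 1 node {29}, right has 1 {15}.
    Root 21: left subtree has 2 nodes {10, 27}, right has 1 {28}.
      Root 27: left subtree has 1 node {10}, right has 0 { }.

11 17 1 39 29 15 21 27 10 28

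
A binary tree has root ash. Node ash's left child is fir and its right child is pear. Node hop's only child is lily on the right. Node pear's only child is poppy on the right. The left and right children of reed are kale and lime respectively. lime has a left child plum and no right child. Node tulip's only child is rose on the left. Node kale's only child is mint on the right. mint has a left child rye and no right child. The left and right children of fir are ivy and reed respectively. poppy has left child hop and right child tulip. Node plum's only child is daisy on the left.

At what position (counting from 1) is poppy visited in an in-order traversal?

In-order visits the left subtree, then the node, then the right subtree.
At ash: go left to fir.
  At fir: go left to ivy.
    ivy is a leaf — visit ivy.
  Visit fir.
  At fir: go right to reed.
    At reed: go left to kale.
      At kale: no left child.
      Visit kale.
      At kale: go right to mint.
        At mint: go left to rye.
          rye is a leaf — visit rye.
        Visit mint.
        At mint: no right child.
    Visit reed.
    At reed: go right to lime.
      At lime: go left to plum.
        At plum: go left to daisy.
          daisy is a leaf — visit daisy.
        Visit plum.
        At plum: no right child.
      Visit lime.
      At lime: no right child.
Visit ash.
At ash: go right to pear.
  At pear: no left child.
  Visit pear.
  At pear: go right to poppy.
    At poppy: go left to hop.
      At hop: no left child.
      Visit hop.
      At hop: go right to lily.
        lily is a leaf — visit lily.
    Visit poppy.
    At poppy: go right to tulip.
      At tulip: go left to rose.
        rose is a leaf — visit rose.
      Visit tulip.
      At tulip: no right child.
Full in-order sequence: ivy, fir, kale, rye, mint, reed, daisy, plum, lime, ash, pear, hop, lily, poppy, rose, tulip.

14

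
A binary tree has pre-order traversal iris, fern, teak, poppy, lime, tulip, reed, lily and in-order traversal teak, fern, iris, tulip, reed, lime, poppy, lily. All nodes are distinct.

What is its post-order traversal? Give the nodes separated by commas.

The first element of pre-order is the root; it splits in-order into left and right subtrees.
Root iris: left subtree has 2 nodes {teak, fern}, right has 5 {tulip, reed, lime, poppy, lily}.
  Root fern: left subtree has 1 node {teak}, right has 0 { }.
  Root poppy: left subtree has 3 nodes {tulip, reed, lime}, right has 1 {lily}.
    Root lime: left subtree has 2 nodes {tulip, reed}, right has 0 { }.
      Root tulip: left subtree has 0 nodes { }, right has 1 {reed}.

teak, fern, reed, tulip, lime, lily, poppy, iris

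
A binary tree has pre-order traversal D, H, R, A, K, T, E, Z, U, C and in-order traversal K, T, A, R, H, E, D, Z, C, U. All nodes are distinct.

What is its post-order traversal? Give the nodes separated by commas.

The first element of pre-order is the root; it splits in-order into left and right subtrees.
Root D: left subtree has 6 nodes {K, T, A, R, H, E}, right has 3 {Z, C, U}.
  Root H: left subtree has 4 nodes {K, T, A, R}, right has 1 {E}.
    Root R: left subtree has 3 nodes {K, T, A}, right has 0 { }.
      Root A: left subtree has 2 nodes {K, T}, right has 0 { }.
        Root K: left subtree has 0 nodes { }, right has 1 {T}.
  Root Z: left subtree has 0 nodes { }, right has 2 {C, U}.
    Root U: left subtree has 1 node {C}, right has 0 { }.

T, K, A, R, E, H, C, U, Z, D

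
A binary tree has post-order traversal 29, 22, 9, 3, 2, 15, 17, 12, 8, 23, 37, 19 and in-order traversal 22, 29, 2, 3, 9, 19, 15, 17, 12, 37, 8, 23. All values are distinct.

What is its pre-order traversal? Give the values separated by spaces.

The last element of post-order is the root; it splits in-order into left and right subtrees.
Root 19: left subtree has 5 nodes {22, 29, 2, 3, 9}, right has 6 {15, 17, 12, 37, 8, 23}.
  Root 2: left subtree has 2 nodes {22, 29}, right has 2 {3, 9}.
    Root 22: left subtree has 0 nodes { }, right has 1 {29}.
    Root 3: left subtree has 0 nodes { }, right has 1 {9}.
  Root 37: left subtree has 3 nodes {15, 17, 12}, right has 2 {8, 23}.
    Root 12: left subtree has 2 nodes {15, 17}, right has 0 { }.
      Root 17: left subtree has 1 node {15}, right has 0 { }.
    Root 23: left subtree has 1 node {8}, right has 0 { }.

19 2 22 29 3 9 37 12 17 15 23 8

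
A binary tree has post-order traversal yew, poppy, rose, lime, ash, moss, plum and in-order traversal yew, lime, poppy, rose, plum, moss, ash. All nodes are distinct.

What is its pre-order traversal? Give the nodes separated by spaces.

plum lime yew rose poppy moss ash

The last element of post-order is the root; it splits in-order into left and right subtrees.
Root plum: left subtree has 4 nodes {yew, lime, poppy, rose}, right has 2 {moss, ash}.
  Root lime: left subtree has 1 node {yew}, right has 2 {poppy, rose}.
    Root rose: left subtree has 1 node {poppy}, right has 0 { }.
  Root moss: left subtree has 0 nodes { }, right has 1 {ash}.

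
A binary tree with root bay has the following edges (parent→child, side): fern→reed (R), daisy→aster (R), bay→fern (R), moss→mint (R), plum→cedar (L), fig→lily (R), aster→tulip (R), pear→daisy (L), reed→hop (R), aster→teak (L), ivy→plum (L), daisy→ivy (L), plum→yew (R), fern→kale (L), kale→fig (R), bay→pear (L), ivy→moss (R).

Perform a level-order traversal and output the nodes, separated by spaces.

bay pear fern daisy kale reed ivy aster fig hop plum moss teak tulip lily cedar yew mint

Level-order visits nodes level by level from the root, left to right within each level.
Level 0: bay
Level 1: pear, fern
Level 2: daisy, kale, reed
Level 3: ivy, aster, fig, hop
Level 4: plum, moss, teak, tulip, lily
Level 5: cedar, yew, mint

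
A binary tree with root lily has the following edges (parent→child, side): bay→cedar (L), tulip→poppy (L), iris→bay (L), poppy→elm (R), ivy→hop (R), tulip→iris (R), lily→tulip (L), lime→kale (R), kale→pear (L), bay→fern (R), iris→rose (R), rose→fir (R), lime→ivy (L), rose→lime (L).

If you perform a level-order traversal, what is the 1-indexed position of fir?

11

Level-order visits nodes level by level from the root, left to right within each level.
Level 0: lily
Level 1: tulip
Level 2: poppy, iris
Level 3: elm, bay, rose
Level 4: cedar, fern, lime, fir
Level 5: ivy, kale
Level 6: hop, pear
Full level-order sequence: lily, tulip, poppy, iris, elm, bay, rose, cedar, fern, lime, fir, ivy, kale, hop, pear.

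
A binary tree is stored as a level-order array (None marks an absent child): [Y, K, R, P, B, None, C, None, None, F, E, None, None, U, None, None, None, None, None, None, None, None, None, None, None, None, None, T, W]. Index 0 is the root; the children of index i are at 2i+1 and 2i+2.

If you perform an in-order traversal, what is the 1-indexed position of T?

8

In-order visits the left subtree, then the node, then the right subtree.
At Y: go left to K.
  At K: go left to P.
    P is a leaf — visit P.
  Visit K.
  At K: go right to B.
    At B: go left to F.
      F is a leaf — visit F.
    Visit B.
    At B: go right to E.
      E is a leaf — visit E.
Visit Y.
At Y: go right to R.
  At R: no left child.
  Visit R.
  At R: go right to C.
    At C: go left to U.
      At U: go left to T.
        T is a leaf — visit T.
      Visit U.
      At U: go right to W.
        W is a leaf — visit W.
    Visit C.
    At C: no right child.
Full in-order sequence: P, K, F, B, E, Y, R, T, U, W, C.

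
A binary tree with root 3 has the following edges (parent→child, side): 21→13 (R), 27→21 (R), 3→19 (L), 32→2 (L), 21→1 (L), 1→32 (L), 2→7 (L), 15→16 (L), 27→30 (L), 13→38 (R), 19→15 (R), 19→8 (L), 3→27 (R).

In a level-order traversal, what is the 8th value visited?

Level-order visits nodes level by level from the root, left to right within each level.
Level 0: 3
Level 1: 19, 27
Level 2: 8, 15, 30, 21
Level 3: 16, 1, 13
Level 4: 32, 38
Level 5: 2
Level 6: 7
Full level-order sequence: 3, 19, 27, 8, 15, 30, 21, 16, 1, 13, 32, 38, 2, 7.

16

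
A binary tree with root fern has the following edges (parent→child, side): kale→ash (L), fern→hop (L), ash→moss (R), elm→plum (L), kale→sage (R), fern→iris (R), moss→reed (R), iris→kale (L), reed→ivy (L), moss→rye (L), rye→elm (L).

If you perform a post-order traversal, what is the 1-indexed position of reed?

Post-order visits the left subtree, then the right subtree, then the node.
At fern: go left to hop.
  hop is a leaf — visit hop.
At fern: go right to iris.
  At iris: go left to kale.
    At kale: go left to ash.
      At ash: no left child.
      At ash: go right to moss.
        At moss: go left to rye.
          At rye: go left to elm.
            At elm: go left to plum.
              plum is a leaf — visit plum.
            At elm: no right child.
            Visit elm.
          At rye: no right child.
          Visit rye.
        At moss: go right to reed.
          At reed: go left to ivy.
            ivy is a leaf — visit ivy.
          At reed: no right child.
          Visit reed.
        Visit moss.
      Visit ash.
    At kale: go right to sage.
      sage is a leaf — visit sage.
    Visit kale.
  At iris: no right child.
  Visit iris.
Visit fern.
Full post-order sequence: hop, plum, elm, rye, ivy, reed, moss, ash, sage, kale, iris, fern.

6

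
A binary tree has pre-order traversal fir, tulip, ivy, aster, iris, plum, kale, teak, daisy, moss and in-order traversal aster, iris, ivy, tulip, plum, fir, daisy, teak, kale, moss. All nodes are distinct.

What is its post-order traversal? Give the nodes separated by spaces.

The first element of pre-order is the root; it splits in-order into left and right subtrees.
Root fir: left subtree has 5 nodes {aster, iris, ivy, tulip, plum}, right has 4 {daisy, teak, kale, moss}.
  Root tulip: left subtree has 3 nodes {aster, iris, ivy}, right has 1 {plum}.
    Root ivy: left subtree has 2 nodes {aster, iris}, right has 0 { }.
      Root aster: left subtree has 0 nodes { }, right has 1 {iris}.
  Root kale: left subtree has 2 nodes {daisy, teak}, right has 1 {moss}.
    Root teak: left subtree has 1 node {daisy}, right has 0 { }.

iris aster ivy plum tulip daisy teak moss kale fir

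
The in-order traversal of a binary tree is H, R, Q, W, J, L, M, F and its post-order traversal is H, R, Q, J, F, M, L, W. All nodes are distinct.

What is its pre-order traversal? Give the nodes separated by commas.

The last element of post-order is the root; it splits in-order into left and right subtrees.
Root W: left subtree has 3 nodes {H, R, Q}, right has 4 {J, L, M, F}.
  Root Q: left subtree has 2 nodes {H, R}, right has 0 { }.
    Root R: left subtree has 1 node {H}, right has 0 { }.
  Root L: left subtree has 1 node {J}, right has 2 {M, F}.
    Root M: left subtree has 0 nodes { }, right has 1 {F}.

W, Q, R, H, L, J, M, F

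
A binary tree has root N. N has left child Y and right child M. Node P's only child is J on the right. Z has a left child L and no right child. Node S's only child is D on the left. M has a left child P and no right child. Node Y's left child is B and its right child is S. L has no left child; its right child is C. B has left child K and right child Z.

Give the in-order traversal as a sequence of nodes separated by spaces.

In-order visits the left subtree, then the node, then the right subtree.
At N: go left to Y.
  At Y: go left to B.
    At B: go left to K.
      K is a leaf — visit K.
    Visit B.
    At B: go right to Z.
      At Z: go left to L.
        At L: no left child.
        Visit L.
        At L: go right to C.
          C is a leaf — visit C.
      Visit Z.
      At Z: no right child.
  Visit Y.
  At Y: go right to S.
    At S: go left to D.
      D is a leaf — visit D.
    Visit S.
    At S: no right child.
Visit N.
At N: go right to M.
  At M: go left to P.
    At P: no left child.
    Visit P.
    At P: go right to J.
      J is a leaf — visit J.
  Visit M.
  At M: no right child.

K B L C Z Y D S N P J M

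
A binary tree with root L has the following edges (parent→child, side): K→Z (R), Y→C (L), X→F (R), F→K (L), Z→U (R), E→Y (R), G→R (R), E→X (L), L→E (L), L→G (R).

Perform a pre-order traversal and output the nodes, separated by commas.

Pre-order visits the node, then its left subtree, then its right subtree.
Visit L.
At L: go left to E.
  Visit E.
  At E: go left to X.
    Visit X.
    At X: no left child.
    At X: go right to F.
      Visit F.
      At F: go left to K.
        Visit K.
        At K: no left child.
        At K: go right to Z.
          Visit Z.
          At Z: no left child.
          At Z: go right to U.
            U is a leaf — visit U.
      At F: no right child.
  At E: go right to Y.
    Visit Y.
    At Y: go left to C.
      C is a leaf — visit C.
    At Y: no right child.
At L: go right to G.
  Visit G.
  At G: no left child.
  At G: go right to R.
    R is a leaf — visit R.

L, E, X, F, K, Z, U, Y, C, G, R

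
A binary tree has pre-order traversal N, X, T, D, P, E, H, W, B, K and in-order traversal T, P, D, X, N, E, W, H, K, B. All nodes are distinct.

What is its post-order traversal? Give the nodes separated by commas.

P, D, T, X, W, K, B, H, E, N

The first element of pre-order is the root; it splits in-order into left and right subtrees.
Root N: left subtree has 4 nodes {T, P, D, X}, right has 5 {E, W, H, K, B}.
  Root X: left subtree has 3 nodes {T, P, D}, right has 0 { }.
    Root T: left subtree has 0 nodes { }, right has 2 {P, D}.
      Root D: left subtree has 1 node {P}, right has 0 { }.
  Root E: left subtree has 0 nodes { }, right has 4 {W, H, K, B}.
    Root H: left subtree has 1 node {W}, right has 2 {K, B}.
      Root B: left subtree has 1 node {K}, right has 0 { }.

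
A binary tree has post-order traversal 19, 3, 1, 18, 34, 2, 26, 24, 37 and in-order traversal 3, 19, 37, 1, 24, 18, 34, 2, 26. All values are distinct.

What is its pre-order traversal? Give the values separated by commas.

37, 3, 19, 24, 1, 26, 2, 34, 18

The last element of post-order is the root; it splits in-order into left and right subtrees.
Root 37: left subtree has 2 nodes {3, 19}, right has 6 {1, 24, 18, 34, 2, 26}.
  Root 3: left subtree has 0 nodes { }, right has 1 {19}.
  Root 24: left subtree has 1 node {1}, right has 4 {18, 34, 2, 26}.
    Root 26: left subtree has 3 nodes {18, 34, 2}, right has 0 { }.
      Root 2: left subtree has 2 nodes {18, 34}, right has 0 { }.
        Root 34: left subtree has 1 node {18}, right has 0 { }.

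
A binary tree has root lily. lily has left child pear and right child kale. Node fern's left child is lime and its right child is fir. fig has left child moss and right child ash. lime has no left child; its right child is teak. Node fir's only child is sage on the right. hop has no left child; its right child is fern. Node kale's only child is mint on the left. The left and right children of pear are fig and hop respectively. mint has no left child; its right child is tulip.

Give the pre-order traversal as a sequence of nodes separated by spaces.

lily pear fig moss ash hop fern lime teak fir sage kale mint tulip

Pre-order visits the node, then its left subtree, then its right subtree.
Visit lily.
At lily: go left to pear.
  Visit pear.
  At pear: go left to fig.
    Visit fig.
    At fig: go left to moss.
      moss is a leaf — visit moss.
    At fig: go right to ash.
      ash is a leaf — visit ash.
  At pear: go right to hop.
    Visit hop.
    At hop: no left child.
    At hop: go right to fern.
      Visit fern.
      At fern: go left to lime.
        Visit lime.
        At lime: no left child.
        At lime: go right to teak.
          teak is a leaf — visit teak.
      At fern: go right to fir.
        Visit fir.
        At fir: no left child.
        At fir: go right to sage.
          sage is a leaf — visit sage.
At lily: go right to kale.
  Visit kale.
  At kale: go left to mint.
    Visit mint.
    At mint: no left child.
    At mint: go right to tulip.
      tulip is a leaf — visit tulip.
  At kale: no right child.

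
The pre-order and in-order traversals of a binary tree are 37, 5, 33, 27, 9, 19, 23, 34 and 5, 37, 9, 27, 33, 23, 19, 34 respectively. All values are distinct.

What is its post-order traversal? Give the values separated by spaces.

The first element of pre-order is the root; it splits in-order into left and right subtrees.
Root 37: left subtree has 1 node {5}, right has 6 {9, 27, 33, 23, 19, 34}.
  Root 33: left subtree has 2 nodes {9, 27}, right has 3 {23, 19, 34}.
    Root 27: left subtree has 1 node {9}, right has 0 { }.
    Root 19: left subtree has 1 node {23}, right has 1 {34}.

5 9 27 23 34 19 33 37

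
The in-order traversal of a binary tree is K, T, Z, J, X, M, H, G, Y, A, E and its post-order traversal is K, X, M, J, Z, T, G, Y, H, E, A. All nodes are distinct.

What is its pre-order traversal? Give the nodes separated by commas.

A, H, T, K, Z, J, M, X, Y, G, E

The last element of post-order is the root; it splits in-order into left and right subtrees.
Root A: left subtree has 9 nodes {K, T, Z, J, X, M, H, G, Y}, right has 1 {E}.
  Root H: left subtree has 6 nodes {K, T, Z, J, X, M}, right has 2 {G, Y}.
    Root T: left subtree has 1 node {K}, right has 4 {Z, J, X, M}.
      Root Z: left subtree has 0 nodes { }, right has 3 {J, X, M}.
        Root J: left subtree has 0 nodes { }, right has 2 {X, M}.
          Root M: left subtree has 1 node {X}, right has 0 { }.
    Root Y: left subtree has 1 node {G}, right has 0 { }.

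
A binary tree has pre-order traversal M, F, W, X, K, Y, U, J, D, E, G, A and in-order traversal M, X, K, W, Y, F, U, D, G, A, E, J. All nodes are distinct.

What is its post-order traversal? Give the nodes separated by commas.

The first element of pre-order is the root; it splits in-order into left and right subtrees.
Root M: left subtree has 0 nodes { }, right has 11 {X, K, W, Y, F, U, D, G, A, E, J}.
  Root F: left subtree has 4 nodes {X, K, W, Y}, right has 6 {U, D, G, A, E, J}.
    Root W: left subtree has 2 nodes {X, K}, right has 1 {Y}.
      Root X: left subtree has 0 nodes { }, right has 1 {K}.
    Root U: left subtree has 0 nodes { }, right has 5 {D, G, A, E, J}.
      Root J: left subtree has 4 nodes {D, G, A, E}, right has 0 { }.
        Root D: left subtree has 0 nodes { }, right has 3 {G, A, E}.
          Root E: left subtree has 2 nodes {G, A}, right has 0 { }.
            Root G: left subtree has 0 nodes { }, right has 1 {A}.

K, X, Y, W, A, G, E, D, J, U, F, M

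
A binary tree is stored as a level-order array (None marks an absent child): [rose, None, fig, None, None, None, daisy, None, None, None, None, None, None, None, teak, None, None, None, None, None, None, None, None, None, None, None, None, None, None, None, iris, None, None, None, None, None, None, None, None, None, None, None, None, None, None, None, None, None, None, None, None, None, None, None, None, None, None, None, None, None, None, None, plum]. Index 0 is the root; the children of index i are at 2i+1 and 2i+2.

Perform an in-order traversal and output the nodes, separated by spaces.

rose fig daisy teak iris plum

In-order visits the left subtree, then the node, then the right subtree.
At rose: no left child.
Visit rose.
At rose: go right to fig.
  At fig: no left child.
  Visit fig.
  At fig: go right to daisy.
    At daisy: no left child.
    Visit daisy.
    At daisy: go right to teak.
      At teak: no left child.
      Visit teak.
      At teak: go right to iris.
        At iris: no left child.
        Visit iris.
        At iris: go right to plum.
          plum is a leaf — visit plum.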